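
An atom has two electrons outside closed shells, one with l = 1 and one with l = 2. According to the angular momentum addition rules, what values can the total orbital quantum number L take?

Angular momentum addition gives L = |l₁ − l₂|, …, l₁ + l₂.
L ∈ {1, 2, 3}.

L = 1, 2, 3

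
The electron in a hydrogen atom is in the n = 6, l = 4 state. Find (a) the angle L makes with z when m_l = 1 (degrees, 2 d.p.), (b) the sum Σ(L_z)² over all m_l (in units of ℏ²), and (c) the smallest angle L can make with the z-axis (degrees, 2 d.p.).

For m_l = 1: cos θ = 1/√20, θ ≈ 77.08°.
Σ m_l² = 60, so Σ(L_z)² = 60 ℏ².
cos θ_min = 4/√20, so θ_min ≈ 26.57°.

θ(m_l=1) ≈ 77.08°; Σ(L_z)² = 60 ℏ²; θ_min ≈ 26.57°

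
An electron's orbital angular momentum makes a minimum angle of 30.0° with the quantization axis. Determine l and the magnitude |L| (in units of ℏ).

cos²θ_min = l/(l+1) = 0.7500.
l = cos²θ/sin²θ ≈ 3.
Then |L| = ℏ√(3·4) = 2√3 ℏ.

l = 3, |L| = 2√3 ℏ ≈ 3.464ℏ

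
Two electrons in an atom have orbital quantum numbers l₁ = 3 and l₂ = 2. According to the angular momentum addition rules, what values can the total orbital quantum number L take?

Angular momentum addition gives L = |l₁ − l₂|, …, l₁ + l₂.
So L can be 1, 2, 3, 4, 5.

L = 1, 2, 3, 4, 5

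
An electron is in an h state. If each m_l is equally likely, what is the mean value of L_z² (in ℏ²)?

⟨L_z²⟩ = 10 ℏ²

An h state has l = 5.
m_l runs from −5 to 5, i.e. {-5, -4, -3, -2, -1, 0, 1, 2, 3, 4, 5}.
⟨L_z²⟩ = ℏ²·l(l+1)/3 = 10ℏ².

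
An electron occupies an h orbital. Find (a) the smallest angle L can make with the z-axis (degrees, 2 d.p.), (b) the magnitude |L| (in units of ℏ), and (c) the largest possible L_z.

θ_min ≈ 24.09°; |L| = √30 ℏ ≈ 5.477ℏ; L_z,max = 5ℏ

For an h orbital, l = 5.
cos θ_min = 5/√30, so θ_min ≈ 24.09°.
|L| = ℏ√(5·6) = √30 ℏ ≈ 5.477ℏ.
L_z,max = lℏ = 5ℏ.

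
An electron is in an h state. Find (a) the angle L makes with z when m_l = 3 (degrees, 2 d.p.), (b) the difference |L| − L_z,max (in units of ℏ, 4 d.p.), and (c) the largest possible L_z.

For an h orbital, l = 5.
For m_l = 3: cos θ = 3/√30, θ ≈ 56.79°.
|L| − L_z,max = (√30 − 5)ℏ ≈ 0.4772ℏ.
L_z,max = lℏ = 5ℏ.

θ(m_l=3) ≈ 56.79°; |L|−L_z,max ≈ 0.4772ℏ; L_z,max = 5ℏ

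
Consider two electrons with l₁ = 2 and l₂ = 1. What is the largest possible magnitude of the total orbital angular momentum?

By the triangle rule, |l₁ − l₂| ≤ L ≤ l₁ + l₂.
L ∈ {1, 2, 3}.
The largest magnitude corresponds to L = 3: |L_tot| = ℏ√(3·4) = 2√3 ℏ.

|L_tot|_max = 2√3 ℏ ≈ 3.464ℏ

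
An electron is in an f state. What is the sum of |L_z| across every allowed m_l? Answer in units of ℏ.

The letter f corresponds to l = 3.
m_l ∈ {-3, -2, -1, 0, 1, 2, 3}.
Σ|m_l| = l(l+1) = 12.

Σ|L_z| = 12 ℏ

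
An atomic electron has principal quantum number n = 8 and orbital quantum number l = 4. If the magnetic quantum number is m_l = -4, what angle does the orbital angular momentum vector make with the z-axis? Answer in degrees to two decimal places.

|L| = ℏ√(l(l+1)) = 2√5 ℏ.
L_z = m_l ℏ = −4ℏ.
cos θ = L_z/|L| = -4/√20, so θ ≈ 153.43°.

θ ≈ 153.43°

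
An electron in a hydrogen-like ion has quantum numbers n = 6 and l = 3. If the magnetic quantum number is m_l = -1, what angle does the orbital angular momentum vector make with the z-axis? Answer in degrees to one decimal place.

|L| = ℏ√(l(l+1)) = 2√3 ℏ.
L_z = m_l ℏ = −1ℏ.
cos θ = L_z/|L| = -1/√12, so θ ≈ 106.8°.

θ ≈ 106.8°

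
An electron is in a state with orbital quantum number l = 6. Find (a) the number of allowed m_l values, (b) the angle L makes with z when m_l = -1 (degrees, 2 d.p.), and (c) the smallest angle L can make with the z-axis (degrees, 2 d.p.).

13 values; θ(m_l=-1) ≈ 98.88°; θ_min ≈ 22.21°

There are 2l+1 = 13 values of m_l.
For m_l = -1: cos θ = -1/√42, θ ≈ 98.88°.
cos θ_min = 6/√42, so θ_min ≈ 22.21°.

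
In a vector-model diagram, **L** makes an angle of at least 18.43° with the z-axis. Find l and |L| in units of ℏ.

l = 9, |L| = 3√10 ℏ ≈ 9.487ℏ

At minimum angle, m_l = l, so cos θ = l/√(l(l+1)); cos²θ = l/(l+1) = 0.9001.
Thus l = 0.9001/(1 − 0.9001) ≈ 9.
Then |L| = ℏ√(9·10) = 3√10 ℏ.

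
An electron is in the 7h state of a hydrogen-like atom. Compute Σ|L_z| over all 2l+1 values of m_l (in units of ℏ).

Σ|L_z| = 30 ℏ

The 7h subshell has l = 5.
m_l runs from −5 to 5, i.e. {-5, -4, -3, -2, -1, 0, 1, 2, 3, 4, 5}.
Σ|m_l| = l(l+1) = 30.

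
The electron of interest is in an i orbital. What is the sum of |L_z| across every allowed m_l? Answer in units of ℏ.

Σ|L_z| = 42 ℏ

For an i orbital, l = 6.
The allowed m_l values are -6, -5, -4, -3, -2, -1, 0, 1, 2, 3, 4, 5, 6.
Σ|m_l| = l(l+1) = 42.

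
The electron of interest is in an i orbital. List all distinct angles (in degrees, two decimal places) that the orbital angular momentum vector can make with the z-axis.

θ ∈ {22.21°, 39.51°, 51.89°, 62.42°, 72.02°, 81.12°, 90.00°, 98.88°, 107.98°, 117.58°, 128.11°, 140.49°, 157.79°}

I corresponds to l = 6.
|L| = √(l(l+1)) ℏ = √42 ℏ.
cos θ = m_l/√42 for each m_l ∈ {-6, -5, -4, -3, -2, -1, 0, 1, 2, 3, 4, 5, 6}.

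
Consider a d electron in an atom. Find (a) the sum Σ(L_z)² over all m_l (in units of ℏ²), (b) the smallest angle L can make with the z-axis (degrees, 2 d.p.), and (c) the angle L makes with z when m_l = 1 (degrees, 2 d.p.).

A d state has l = 2.
Σ m_l² = 10, so Σ(L_z)² = 10 ℏ².
cos θ_min = 2/√6, so θ_min ≈ 35.26°.
For m_l = 1: cos θ = 1/√6, θ ≈ 65.91°.

Σ(L_z)² = 10 ℏ²; θ_min ≈ 35.26°; θ(m_l=1) ≈ 65.91°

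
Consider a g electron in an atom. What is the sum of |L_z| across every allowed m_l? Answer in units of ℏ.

Σ|L_z| = 20 ℏ

A g state has l = 4.
m_l runs from −4 to 4, i.e. {-4, -3, -2, -1, 0, 1, 2, 3, 4}.
Σ|m_l| = 2(1+2+…+4) = 20.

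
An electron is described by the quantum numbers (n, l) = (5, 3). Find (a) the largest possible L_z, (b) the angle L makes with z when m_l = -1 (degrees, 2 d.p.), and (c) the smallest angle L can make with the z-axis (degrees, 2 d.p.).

L_z,max = lℏ = 3ℏ.
For m_l = -1: cos θ = -1/√12, θ ≈ 106.78°.
cos θ_min = 3/√12, so θ_min ≈ 30.00°.

L_z,max = 3ℏ; θ(m_l=-1) ≈ 106.78°; θ_min ≈ 30.00°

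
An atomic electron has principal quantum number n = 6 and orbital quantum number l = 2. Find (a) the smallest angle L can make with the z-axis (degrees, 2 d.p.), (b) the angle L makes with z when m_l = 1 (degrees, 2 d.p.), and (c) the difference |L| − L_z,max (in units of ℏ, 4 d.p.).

cos θ_min = 2/√6, so θ_min ≈ 35.26°.
For m_l = 1: cos θ = 1/√6, θ ≈ 65.91°.
|L| − L_z,max = (√6 − 2)ℏ ≈ 0.4495ℏ.

θ_min ≈ 35.26°; θ(m_l=1) ≈ 65.91°; |L|−L_z,max ≈ 0.4495ℏ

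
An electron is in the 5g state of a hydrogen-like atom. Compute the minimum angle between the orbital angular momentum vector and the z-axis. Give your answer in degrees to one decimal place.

θ_min ≈ 26.6°

For 5g, l = 4.
|L| = ℏ√(l(l+1)) = 2√5 ℏ.
The smallest angle corresponds to the largest L_z, i.e. m_l = l = 4, giving L_z = 4ℏ.
cos θ_min = 4/√20, so θ_min ≈ 26.6°.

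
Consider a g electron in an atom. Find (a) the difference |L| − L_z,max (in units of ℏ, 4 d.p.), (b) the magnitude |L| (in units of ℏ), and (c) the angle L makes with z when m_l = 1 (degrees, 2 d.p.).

|L|−L_z,max ≈ 0.4721ℏ; |L| = 2√5 ℏ ≈ 4.472ℏ; θ(m_l=1) ≈ 77.08°

A g state has l = 4.
|L| − L_z,max = (2√5 − 4)ℏ ≈ 0.4721ℏ.
|L| = ℏ√(4·5) = 2√5 ℏ ≈ 4.472ℏ.
For m_l = 1: cos θ = 1/√20, θ ≈ 77.08°.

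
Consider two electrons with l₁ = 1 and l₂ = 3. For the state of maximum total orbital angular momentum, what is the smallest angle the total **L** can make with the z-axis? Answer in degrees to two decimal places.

Angular momentum addition gives L = |l₁ − l₂|, …, l₁ + l₂.
So L can be 2, 3, 4.
The maximum is L = 4, with |L_tot| = ℏ√(4·5) = 2√5 ℏ.
The minimum angle with z is arccos(4/√20) ≈ 26.57°.

θ_min ≈ 26.57°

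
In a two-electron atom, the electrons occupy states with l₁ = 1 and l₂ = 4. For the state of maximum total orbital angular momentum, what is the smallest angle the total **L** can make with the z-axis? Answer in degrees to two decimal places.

Angular momentum addition gives L = |l₁ − l₂|, …, l₁ + l₂.
Allowed values: L = 3, 4, 5.
The maximum is L = 5, with |L_tot| = ℏ√(5·6) = √30 ℏ.
The minimum angle with z is arccos(5/√30) ≈ 24.09°.

θ_min ≈ 24.09°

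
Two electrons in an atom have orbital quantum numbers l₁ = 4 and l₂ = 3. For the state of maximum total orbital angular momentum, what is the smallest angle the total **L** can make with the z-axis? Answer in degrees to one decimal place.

The total orbital quantum number L ranges from |l₁ − l₂| to l₁ + l₂ in integer steps.
So L can be 1, 2, 3, 4, 5, 6, 7.
The maximum is L = 7, with |L_tot| = ℏ√(7·8) = 2√14 ℏ.
The minimum angle with z is arccos(7/√56) ≈ 20.7°.

θ_min ≈ 20.7°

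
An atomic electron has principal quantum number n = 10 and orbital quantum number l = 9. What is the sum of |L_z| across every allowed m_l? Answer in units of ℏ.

Σ|L_z| = 90 ℏ

m_l ∈ {-9, -8, -7, -6, -5, -4, -3, -2, -1, 0, 1, 2, 3, 4, 5, 6, 7, 8, 9}.
Σ|m_l| = 2·9(9+1)/2 = 90.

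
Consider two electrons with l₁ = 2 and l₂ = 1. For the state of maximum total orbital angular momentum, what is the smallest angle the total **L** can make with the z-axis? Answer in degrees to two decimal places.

Angular momentum addition gives L = |l₁ − l₂|, …, l₁ + l₂.
Allowed values: L = 1, 2, 3.
The maximum is L = 3, with |L_tot| = ℏ√(3·4) = 2√3 ℏ.
The minimum angle with z is arccos(3/√12) ≈ 30.00°.

θ_min ≈ 30.00°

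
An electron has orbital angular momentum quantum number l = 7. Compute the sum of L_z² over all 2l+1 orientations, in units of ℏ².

Σ(L_z)² = 280 ℏ²

m_l ∈ {-7, -6, -5, -4, -3, -2, -1, 0, 1, 2, 3, 4, 5, 6, 7}.
Σ m_l² = l(l+1)(2l+1)/3 = 7·8·15/3 = 280.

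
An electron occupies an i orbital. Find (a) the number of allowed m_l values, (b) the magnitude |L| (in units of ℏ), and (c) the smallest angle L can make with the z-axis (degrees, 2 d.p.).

For an i orbital, l = 6.
There are 2l+1 = 13 values of m_l.
|L| = ℏ√(6·7) = √42 ℏ ≈ 6.481ℏ.
cos θ_min = 6/√42, so θ_min ≈ 22.21°.

13 values; |L| = √42 ℏ ≈ 6.481ℏ; θ_min ≈ 22.21°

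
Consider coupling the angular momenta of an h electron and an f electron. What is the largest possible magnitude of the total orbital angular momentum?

|L_tot|_max = 6√2 ℏ ≈ 8.485ℏ

L runs from |5 − 3| = 2 to 5 + 3 = 8.
L ∈ {2, 3, 4, 5, 6, 7, 8}.
The largest magnitude corresponds to L = 8: |L_tot| = ℏ√(8·9) = 6√2 ℏ.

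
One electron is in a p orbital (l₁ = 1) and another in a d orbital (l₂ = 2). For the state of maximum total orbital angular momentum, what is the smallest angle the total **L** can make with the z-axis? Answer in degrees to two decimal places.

The total orbital quantum number L ranges from |l₁ − l₂| to l₁ + l₂ in integer steps.
Allowed values: L = 1, 2, 3.
The maximum is L = 3, with |L_tot| = ℏ√(3·4) = 2√3 ℏ.
The minimum angle with z is arccos(3/√12) ≈ 30.00°.

θ_min ≈ 30.00°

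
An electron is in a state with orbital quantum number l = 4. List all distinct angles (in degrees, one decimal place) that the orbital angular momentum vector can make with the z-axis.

|L|² = l(l+1)ℏ² = 20ℏ², so |L| = 2√5 ℏ.
cos θ = m_l/√20 for each m_l ∈ {-4, -3, -2, -1, 0, 1, 2, 3, 4}.

θ ∈ {26.6°, 47.9°, 63.4°, 77.1°, 90.0°, 102.9°, 116.6°, 132.1°, 153.4°}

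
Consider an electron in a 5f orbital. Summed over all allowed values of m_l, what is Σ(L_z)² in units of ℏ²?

Σ(L_z)² = 28 ℏ²

The 5f subshell has l = 3.
The allowed m_l values are -3, -2, -1, 0, 1, 2, 3.
Σ m_l² = 2·(1 + 4 + 9) = 28.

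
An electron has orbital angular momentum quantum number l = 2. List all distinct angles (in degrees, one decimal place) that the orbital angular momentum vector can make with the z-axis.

θ ∈ {35.3°, 65.9°, 90.0°, 114.1°, 144.7°}

|L|² = l(l+1)ℏ² = 6ℏ², so |L| = √6 ℏ.
cos θ = m_l/√6 for each m_l ∈ {-2, -1, 0, 1, 2}.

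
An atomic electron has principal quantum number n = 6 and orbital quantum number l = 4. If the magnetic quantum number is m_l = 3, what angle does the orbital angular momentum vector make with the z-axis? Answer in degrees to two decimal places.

θ ≈ 47.87°

|L|² = l(l+1)ℏ² = 20ℏ², so |L| = 2√5 ℏ.
L_z = m_l ℏ = 3ℏ.
cos θ = L_z/|L| = 3/√20, so θ ≈ 47.87°.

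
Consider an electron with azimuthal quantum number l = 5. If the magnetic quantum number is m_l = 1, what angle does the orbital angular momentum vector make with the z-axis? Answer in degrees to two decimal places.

θ ≈ 79.48°

|L| = √(l(l+1)) ℏ = √30 ℏ.
L_z = m_l ℏ = 1ℏ.
cos θ = L_z/|L| = 1/√30, so θ ≈ 79.48°.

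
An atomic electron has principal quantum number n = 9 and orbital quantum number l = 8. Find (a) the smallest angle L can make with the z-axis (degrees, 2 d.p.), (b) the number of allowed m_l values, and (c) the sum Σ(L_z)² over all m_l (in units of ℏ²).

cos θ_min = 8/√72, so θ_min ≈ 19.47°.
There are 2l+1 = 17 values of m_l.
Σ m_l² = 408, so Σ(L_z)² = 408 ℏ².

θ_min ≈ 19.47°; 17 values; Σ(L_z)² = 408 ℏ²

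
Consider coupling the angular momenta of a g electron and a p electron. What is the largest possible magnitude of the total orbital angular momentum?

|L_tot|_max = √30 ℏ ≈ 5.477ℏ

By the triangle rule, |l₁ − l₂| ≤ L ≤ l₁ + l₂.
L ∈ {3, 4, 5}.
The largest magnitude corresponds to L = 5: |L_tot| = ℏ√(5·6) = √30 ℏ.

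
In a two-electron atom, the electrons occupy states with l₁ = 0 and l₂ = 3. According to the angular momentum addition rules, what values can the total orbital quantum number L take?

L = 3

The total orbital quantum number L ranges from |l₁ − l₂| to l₁ + l₂ in integer steps.
So L can be 3.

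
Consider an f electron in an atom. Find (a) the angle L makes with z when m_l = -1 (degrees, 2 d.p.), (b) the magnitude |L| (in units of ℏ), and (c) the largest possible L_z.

θ(m_l=-1) ≈ 106.78°; |L| = 2√3 ℏ ≈ 3.464ℏ; L_z,max = 3ℏ

For an f orbital, l = 3.
For m_l = -1: cos θ = -1/√12, θ ≈ 106.78°.
|L| = ℏ√(3·4) = 2√3 ℏ ≈ 3.464ℏ.
L_z,max = lℏ = 3ℏ.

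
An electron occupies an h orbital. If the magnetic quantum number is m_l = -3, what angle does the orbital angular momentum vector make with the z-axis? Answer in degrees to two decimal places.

θ ≈ 123.21°

An h state has l = 5.
|L|² = l(l+1)ℏ² = 30ℏ², so |L| = √30 ℏ.
L_z = m_l ℏ = −3ℏ.
cos θ = L_z/|L| = -3/√30, so θ ≈ 123.21°.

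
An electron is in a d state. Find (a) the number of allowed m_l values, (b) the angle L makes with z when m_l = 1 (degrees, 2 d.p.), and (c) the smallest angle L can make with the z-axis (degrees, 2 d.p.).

The letter d corresponds to l = 2.
There are 2l+1 = 5 values of m_l.
For m_l = 1: cos θ = 1/√6, θ ≈ 65.91°.
cos θ_min = 2/√6, so θ_min ≈ 35.26°.

5 values; θ(m_l=1) ≈ 65.91°; θ_min ≈ 35.26°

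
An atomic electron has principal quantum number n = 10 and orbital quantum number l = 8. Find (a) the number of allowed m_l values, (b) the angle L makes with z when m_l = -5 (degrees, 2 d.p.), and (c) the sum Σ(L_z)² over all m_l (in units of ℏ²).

There are 2l+1 = 17 values of m_l.
For m_l = -5: cos θ = -5/√72, θ ≈ 126.10°.
Σ m_l² = 408, so Σ(L_z)² = 408 ℏ².

17 values; θ(m_l=-5) ≈ 126.10°; Σ(L_z)² = 408 ℏ²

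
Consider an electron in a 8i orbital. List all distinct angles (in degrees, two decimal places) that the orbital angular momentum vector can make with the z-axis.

8i means n = 8, l = 6.
|L|² = l(l+1)ℏ² = 42ℏ², so |L| = √42 ℏ.
cos θ = m_l/√42 for each m_l ∈ {-6, -5, -4, -3, -2, -1, 0, 1, 2, 3, 4, 5, 6}.

θ ∈ {22.21°, 39.51°, 51.89°, 62.42°, 72.02°, 81.12°, 90.00°, 98.88°, 107.98°, 117.58°, 128.11°, 140.49°, 157.79°}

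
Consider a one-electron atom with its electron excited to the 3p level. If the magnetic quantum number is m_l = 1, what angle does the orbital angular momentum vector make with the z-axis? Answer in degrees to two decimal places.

The 3p level has l = 1.
|L|² = l(l+1)ℏ² = 2ℏ², so |L| = √2 ℏ.
L_z = m_l ℏ = 1ℏ.
cos θ = L_z/|L| = 1/√2, so θ ≈ 45.00°.

θ ≈ 45.00°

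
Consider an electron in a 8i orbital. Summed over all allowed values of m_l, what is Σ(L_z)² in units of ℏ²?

For 8i, l = 6.
m_l ∈ {-6, -5, -4, -3, -2, -1, 0, 1, 2, 3, 4, 5, 6}.
Summing m² from −6 to 6: Σ m_l² = 182.

Σ(L_z)² = 182 ℏ²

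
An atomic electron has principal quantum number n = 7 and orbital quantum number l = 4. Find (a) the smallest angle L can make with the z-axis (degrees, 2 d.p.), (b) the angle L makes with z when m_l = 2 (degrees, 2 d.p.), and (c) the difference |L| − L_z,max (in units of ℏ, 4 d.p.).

θ_min ≈ 26.57°; θ(m_l=2) ≈ 63.43°; |L|−L_z,max ≈ 0.4721ℏ

cos θ_min = 4/√20, so θ_min ≈ 26.57°.
For m_l = 2: cos θ = 2/√20, θ ≈ 63.43°.
|L| − L_z,max = (2√5 − 4)ℏ ≈ 0.4721ℏ.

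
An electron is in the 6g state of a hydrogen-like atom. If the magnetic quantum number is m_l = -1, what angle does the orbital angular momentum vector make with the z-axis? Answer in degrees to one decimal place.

θ ≈ 102.9°

The 6g subshell has l = 4.
|L| = √(l(l+1)) ℏ = 2√5 ℏ.
L_z = m_l ℏ = −1ℏ.
cos θ = L_z/|L| = -1/√20, so θ ≈ 102.9°.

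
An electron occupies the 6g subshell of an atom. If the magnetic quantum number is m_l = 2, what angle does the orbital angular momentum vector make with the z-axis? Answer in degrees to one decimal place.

6g means n = 6, l = 4.
|L| = ℏ√(l(l+1)) = 2√5 ℏ.
L_z = m_l ℏ = 2ℏ.
cos θ = L_z/|L| = 2/√20, so θ ≈ 63.4°.

θ ≈ 63.4°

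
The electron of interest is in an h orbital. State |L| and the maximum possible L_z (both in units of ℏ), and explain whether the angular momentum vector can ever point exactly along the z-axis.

The letter h corresponds to l = 5.
|L| = √30 ℏ ≈ 5.4772ℏ, while L_z,max = lℏ = 5ℏ.
Since |L| > L_z,max, the vector can never point exactly along z; the closest it comes is θ_min = arccos(5/√30) ≈ 24.1°.

No: L_z,max = 5ℏ < |L| = √30 ℏ ≈ 5.477ℏ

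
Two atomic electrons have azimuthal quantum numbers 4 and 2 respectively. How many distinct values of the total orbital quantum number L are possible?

5

By the triangle rule, |l₁ − l₂| ≤ L ≤ l₁ + l₂.
So L can be 2, 3, 4, 5, 6.
That is 5 values.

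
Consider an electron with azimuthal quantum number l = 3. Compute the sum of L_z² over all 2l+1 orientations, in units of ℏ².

m_l ∈ {-3, -2, -1, 0, 1, 2, 3}.
Summing m² from −3 to 3: Σ m_l² = 28.

Σ(L_z)² = 28 ℏ²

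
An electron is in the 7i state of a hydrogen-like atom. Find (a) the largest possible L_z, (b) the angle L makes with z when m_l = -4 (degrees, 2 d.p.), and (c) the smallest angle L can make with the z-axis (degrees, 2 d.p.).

L_z,max = 6ℏ; θ(m_l=-4) ≈ 128.11°; θ_min ≈ 22.21°

The 7i subshell has l = 6.
L_z,max = lℏ = 6ℏ.
For m_l = -4: cos θ = -4/√42, θ ≈ 128.11°.
cos θ_min = 6/√42, so θ_min ≈ 22.21°.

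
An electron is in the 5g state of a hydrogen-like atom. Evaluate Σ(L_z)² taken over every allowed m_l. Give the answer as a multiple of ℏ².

Σ(L_z)² = 60 ℏ²

5g means n = 5, l = 4.
The allowed m_l values are -4, -3, -2, -1, 0, 1, 2, 3, 4.
Summing m² from −4 to 4: Σ m_l² = 60.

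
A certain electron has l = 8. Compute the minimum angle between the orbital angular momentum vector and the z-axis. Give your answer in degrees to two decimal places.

|L|² = l(l+1)ℏ² = 72ℏ², so |L| = 6√2 ℏ.
The smallest angle corresponds to the largest L_z, i.e. m_l = l = 8, giving L_z = 8ℏ.
cos θ_min = 8/√72, so θ_min ≈ 19.47°.

θ_min ≈ 19.47°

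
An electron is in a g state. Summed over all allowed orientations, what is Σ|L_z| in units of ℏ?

G corresponds to l = 4.
The allowed m_l values are -4, -3, -2, -1, 0, 1, 2, 3, 4.
Σ|m_l| = 2(1+2+…+4) = 20.

Σ|L_z| = 20 ℏ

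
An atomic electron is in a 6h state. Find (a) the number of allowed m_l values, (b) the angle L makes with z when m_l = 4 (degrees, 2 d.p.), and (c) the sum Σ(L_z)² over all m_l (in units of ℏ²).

For 6h, l = 5.
There are 2l+1 = 11 values of m_l.
For m_l = 4: cos θ = 4/√30, θ ≈ 43.09°.
Σ m_l² = 110, so Σ(L_z)² = 110 ℏ².

11 values; θ(m_l=4) ≈ 43.09°; Σ(L_z)² = 110 ℏ²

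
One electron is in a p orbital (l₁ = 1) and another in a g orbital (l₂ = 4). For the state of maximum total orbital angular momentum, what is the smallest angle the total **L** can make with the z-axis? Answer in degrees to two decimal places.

θ_min ≈ 24.09°

By the triangle rule, |l₁ − l₂| ≤ L ≤ l₁ + l₂.
Allowed values: L = 3, 4, 5.
The maximum is L = 5, with |L_tot| = ℏ√(5·6) = √30 ℏ.
The minimum angle with z is arccos(5/√30) ≈ 24.09°.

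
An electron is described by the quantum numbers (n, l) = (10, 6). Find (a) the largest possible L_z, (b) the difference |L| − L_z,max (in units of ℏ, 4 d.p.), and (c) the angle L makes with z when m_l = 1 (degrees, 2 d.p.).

L_z,max = lℏ = 6ℏ.
|L| − L_z,max = (√42 − 6)ℏ ≈ 0.4807ℏ.
For m_l = 1: cos θ = 1/√42, θ ≈ 81.12°.

L_z,max = 6ℏ; |L|−L_z,max ≈ 0.4807ℏ; θ(m_l=1) ≈ 81.12°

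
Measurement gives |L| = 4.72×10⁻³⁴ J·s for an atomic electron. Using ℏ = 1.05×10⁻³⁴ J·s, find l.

l = 4

In units of ℏ, |L| ≈ 4.495.
(|L|/ℏ)² = l(l+1) ≈ 20.21 ⇒ l = 4.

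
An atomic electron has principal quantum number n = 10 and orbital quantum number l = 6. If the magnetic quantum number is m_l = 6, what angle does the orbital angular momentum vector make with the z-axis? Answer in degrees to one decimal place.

|L|² = l(l+1)ℏ² = 42ℏ², so |L| = √42 ℏ.
L_z = m_l ℏ = 6ℏ.
cos θ = L_z/|L| = 6/√42, so θ ≈ 22.2°.

θ ≈ 22.2°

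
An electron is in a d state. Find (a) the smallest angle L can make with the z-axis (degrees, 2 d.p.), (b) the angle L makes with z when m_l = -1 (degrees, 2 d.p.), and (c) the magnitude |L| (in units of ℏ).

A d state has l = 2.
cos θ_min = 2/√6, so θ_min ≈ 35.26°.
For m_l = -1: cos θ = -1/√6, θ ≈ 114.09°.
|L| = ℏ√(2·3) = √6 ℏ ≈ 2.449ℏ.

θ_min ≈ 35.26°; θ(m_l=-1) ≈ 114.09°; |L| = √6 ℏ ≈ 2.449ℏ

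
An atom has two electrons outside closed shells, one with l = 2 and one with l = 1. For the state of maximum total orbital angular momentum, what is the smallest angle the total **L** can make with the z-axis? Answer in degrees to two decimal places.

Angular momentum addition gives L = |l₁ − l₂|, …, l₁ + l₂.
So L can be 1, 2, 3.
The maximum is L = 3, with |L_tot| = ℏ√(3·4) = 2√3 ℏ.
The minimum angle with z is arccos(3/√12) ≈ 30.00°.

θ_min ≈ 30.00°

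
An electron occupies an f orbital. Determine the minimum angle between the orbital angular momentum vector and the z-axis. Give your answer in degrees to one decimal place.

For an f orbital, l = 3.
|L| = √(l(l+1)) ℏ = 2√3 ℏ.
The smallest angle corresponds to the largest L_z, i.e. m_l = l = 3, giving L_z = 3ℏ.
cos θ_min = 3/√12, so θ_min ≈ 30.0°.

θ_min ≈ 30.0°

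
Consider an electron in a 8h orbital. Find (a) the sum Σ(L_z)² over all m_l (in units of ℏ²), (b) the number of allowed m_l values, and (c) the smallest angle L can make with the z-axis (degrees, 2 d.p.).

For 8h, l = 5.
Σ m_l² = 110, so Σ(L_z)² = 110 ℏ².
There are 2l+1 = 11 values of m_l.
cos θ_min = 5/√30, so θ_min ≈ 24.09°.

Σ(L_z)² = 110 ℏ²; 11 values; θ_min ≈ 24.09°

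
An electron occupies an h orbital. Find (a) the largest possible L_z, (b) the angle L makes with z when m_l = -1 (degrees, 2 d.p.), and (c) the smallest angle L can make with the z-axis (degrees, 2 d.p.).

An h state has l = 5.
L_z,max = lℏ = 5ℏ.
For m_l = -1: cos θ = -1/√30, θ ≈ 100.52°.
cos θ_min = 5/√30, so θ_min ≈ 24.09°.

L_z,max = 5ℏ; θ(m_l=-1) ≈ 100.52°; θ_min ≈ 24.09°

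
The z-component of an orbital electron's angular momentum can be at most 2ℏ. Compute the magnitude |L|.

Since max m_l = l, l = 2.
|L| = √(l(l+1)) ℏ = √6 ℏ.

|L| = √6 ℏ ≈ 2.449ℏ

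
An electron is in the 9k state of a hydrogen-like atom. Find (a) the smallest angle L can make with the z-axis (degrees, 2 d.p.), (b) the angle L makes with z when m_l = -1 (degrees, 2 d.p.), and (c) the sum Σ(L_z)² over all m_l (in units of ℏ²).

θ_min ≈ 20.70°; θ(m_l=-1) ≈ 97.68°; Σ(L_z)² = 280 ℏ²

The 9k subshell has l = 7.
cos θ_min = 7/√56, so θ_min ≈ 20.70°.
For m_l = -1: cos θ = -1/√56, θ ≈ 97.68°.
Σ m_l² = 280, so Σ(L_z)² = 280 ℏ².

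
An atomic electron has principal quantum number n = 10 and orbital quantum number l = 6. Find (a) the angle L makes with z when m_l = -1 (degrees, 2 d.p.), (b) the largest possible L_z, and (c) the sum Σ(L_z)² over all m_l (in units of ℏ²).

θ(m_l=-1) ≈ 98.88°; L_z,max = 6ℏ; Σ(L_z)² = 182 ℏ²

For m_l = -1: cos θ = -1/√42, θ ≈ 98.88°.
L_z,max = lℏ = 6ℏ.
Σ m_l² = 182, so Σ(L_z)² = 182 ℏ².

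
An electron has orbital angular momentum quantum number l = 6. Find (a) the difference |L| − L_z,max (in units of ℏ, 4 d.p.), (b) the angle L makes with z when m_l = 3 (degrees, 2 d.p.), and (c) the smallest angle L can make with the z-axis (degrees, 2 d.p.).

|L| − L_z,max = (√42 − 6)ℏ ≈ 0.4807ℏ.
For m_l = 3: cos θ = 3/√42, θ ≈ 62.42°.
cos θ_min = 6/√42, so θ_min ≈ 22.21°.

|L|−L_z,max ≈ 0.4807ℏ; θ(m_l=3) ≈ 62.42°; θ_min ≈ 22.21°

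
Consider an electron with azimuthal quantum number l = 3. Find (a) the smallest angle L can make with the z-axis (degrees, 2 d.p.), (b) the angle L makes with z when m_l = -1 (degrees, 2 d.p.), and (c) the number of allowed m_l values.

θ_min ≈ 30.00°; θ(m_l=-1) ≈ 106.78°; 7 values

cos θ_min = 3/√12, so θ_min ≈ 30.00°.
For m_l = -1: cos θ = -1/√12, θ ≈ 106.78°.
There are 2l+1 = 7 values of m_l.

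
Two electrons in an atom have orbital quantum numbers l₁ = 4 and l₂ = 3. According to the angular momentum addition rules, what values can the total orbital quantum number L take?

L = 1, 2, 3, 4, 5, 6, 7

The total orbital quantum number L ranges from |l₁ − l₂| to l₁ + l₂ in integer steps.
L ∈ {1, 2, 3, 4, 5, 6, 7}.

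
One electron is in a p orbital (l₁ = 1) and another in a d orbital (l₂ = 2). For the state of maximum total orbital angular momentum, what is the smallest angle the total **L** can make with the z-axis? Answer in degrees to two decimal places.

By the triangle rule, |l₁ − l₂| ≤ L ≤ l₁ + l₂.
So L can be 1, 2, 3.
The maximum is L = 3, with |L_tot| = ℏ√(3·4) = 2√3 ℏ.
The minimum angle with z is arccos(3/√12) ≈ 30.00°.

θ_min ≈ 30.00°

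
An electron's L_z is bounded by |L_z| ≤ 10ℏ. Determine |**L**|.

|L| = √110 ℏ ≈ 10.488ℏ

The maximum L_z equals lℏ, giving l = 10.
Then |L| = ℏ√(10·11) = √110 ℏ.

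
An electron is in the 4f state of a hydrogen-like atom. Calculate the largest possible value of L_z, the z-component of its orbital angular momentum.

4f means n = 4, l = 3.
L_z = m_l ℏ with m_l ∈ {−3, …, 3}; the maximum is m_l = 3.

L_z,max = 3ℏ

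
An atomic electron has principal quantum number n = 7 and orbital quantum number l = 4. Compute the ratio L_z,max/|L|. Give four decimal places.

L_z,max/|L| = 0.8944

|L| = 2√5 ℏ ≈ 4.4721ℏ, while L_z,max = lℏ = 4ℏ.
L_z,max/|L| = 4/√20 = 0.8944.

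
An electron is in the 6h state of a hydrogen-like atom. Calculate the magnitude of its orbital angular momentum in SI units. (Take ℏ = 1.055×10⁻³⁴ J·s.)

6h means n = 6, l = 5.
|L| = ℏ√(l(l+1)) = ℏ√(5·6) = √30 ℏ
Numerically, |L| = 5.477 × (1.055×10⁻³⁴ J·s) = 5.778×10⁻³⁴ J·s.

|L| = 5.778×10⁻³⁴ J·s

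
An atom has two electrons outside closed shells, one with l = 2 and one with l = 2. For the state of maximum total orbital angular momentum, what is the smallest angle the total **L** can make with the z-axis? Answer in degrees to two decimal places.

Angular momentum addition gives L = |l₁ − l₂|, …, l₁ + l₂.
L ∈ {0, 1, 2, 3, 4}.
The maximum is L = 4, with |L_tot| = ℏ√(4·5) = 2√5 ℏ.
The minimum angle with z is arccos(4/√20) ≈ 26.57°.

θ_min ≈ 26.57°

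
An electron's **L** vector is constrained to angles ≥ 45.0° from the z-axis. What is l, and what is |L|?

At minimum angle, m_l = l, so cos θ = l/√(l(l+1)); cos²θ = l/(l+1) = 0.5000.
Thus l = 0.5000/(1 − 0.5000) ≈ 1.
Then |L| = ℏ√(1·2) = √2 ℏ.

l = 1, |L| = √2 ℏ ≈ 1.414ℏ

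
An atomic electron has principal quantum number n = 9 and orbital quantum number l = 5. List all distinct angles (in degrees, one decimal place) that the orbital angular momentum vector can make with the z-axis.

|L| = ℏ√(l(l+1)) = √30 ℏ.
cos θ = m_l/√30 for each m_l ∈ {-5, -4, -3, -2, -1, 0, 1, 2, 3, 4, 5}.

θ ∈ {24.1°, 43.1°, 56.8°, 68.6°, 79.5°, 90.0°, 100.5°, 111.4°, 123.2°, 136.9°, 155.9°}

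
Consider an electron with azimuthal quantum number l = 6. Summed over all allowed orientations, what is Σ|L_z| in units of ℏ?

m_l runs from −6 to 6, i.e. {-6, -5, -4, -3, -2, -1, 0, 1, 2, 3, 4, 5, 6}.
Σ|m_l| = 2(1+2+…+6) = 42.

Σ|L_z| = 42 ℏ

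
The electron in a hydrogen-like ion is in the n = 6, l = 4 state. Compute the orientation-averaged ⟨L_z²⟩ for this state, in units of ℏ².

The allowed m_l values are -4, -3, -2, -1, 0, 1, 2, 3, 4.
⟨L_z²⟩ = ℏ²·l(l+1)/3 = 6.667ℏ².

⟨L_z²⟩ = 6.667 ℏ²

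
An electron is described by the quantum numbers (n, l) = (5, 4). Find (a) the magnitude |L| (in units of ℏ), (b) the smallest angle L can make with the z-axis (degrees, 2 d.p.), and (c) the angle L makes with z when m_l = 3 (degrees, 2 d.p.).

|L| = 2√5 ℏ ≈ 4.472ℏ; θ_min ≈ 26.57°; θ(m_l=3) ≈ 47.87°

|L| = ℏ√(4·5) = 2√5 ℏ ≈ 4.472ℏ.
cos θ_min = 4/√20, so θ_min ≈ 26.57°.
For m_l = 3: cos θ = 3/√20, θ ≈ 47.87°.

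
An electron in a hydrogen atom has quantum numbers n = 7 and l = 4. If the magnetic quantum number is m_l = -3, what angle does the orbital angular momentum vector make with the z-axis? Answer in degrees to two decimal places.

|L|² = l(l+1)ℏ² = 20ℏ², so |L| = 2√5 ℏ.
L_z = m_l ℏ = −3ℏ.
cos θ = L_z/|L| = -3/√20, so θ ≈ 132.13°.

θ ≈ 132.13°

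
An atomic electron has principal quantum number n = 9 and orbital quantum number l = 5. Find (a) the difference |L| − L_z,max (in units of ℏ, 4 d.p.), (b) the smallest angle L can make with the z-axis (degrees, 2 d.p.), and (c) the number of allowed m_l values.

|L|−L_z,max ≈ 0.4772ℏ; θ_min ≈ 24.09°; 11 values

|L| − L_z,max = (√30 − 5)ℏ ≈ 0.4772ℏ.
cos θ_min = 5/√30, so θ_min ≈ 24.09°.
There are 2l+1 = 11 values of m_l.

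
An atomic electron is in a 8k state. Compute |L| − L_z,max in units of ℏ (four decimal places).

|L| − L_z,max ≈ 0.4833ℏ

8k means n = 8, l = 7.
|L| = 2√14 ℏ ≈ 7.4833ℏ, while L_z,max = lℏ = 7ℏ.
The difference is (2√14 − 7)ℏ ≈ 0.4833ℏ.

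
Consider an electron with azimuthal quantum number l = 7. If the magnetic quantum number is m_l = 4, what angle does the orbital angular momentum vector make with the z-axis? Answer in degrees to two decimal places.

θ ≈ 57.69°

|L|² = l(l+1)ℏ² = 56ℏ², so |L| = 2√14 ℏ.
L_z = m_l ℏ = 4ℏ.
cos θ = L_z/|L| = 4/√56, so θ ≈ 57.69°.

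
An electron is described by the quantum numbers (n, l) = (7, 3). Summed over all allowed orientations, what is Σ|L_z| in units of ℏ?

Σ|L_z| = 12 ℏ

The allowed m_l values are -3, -2, -1, 0, 1, 2, 3.
Σ|m_l| = 2(1+2+…+3) = 12.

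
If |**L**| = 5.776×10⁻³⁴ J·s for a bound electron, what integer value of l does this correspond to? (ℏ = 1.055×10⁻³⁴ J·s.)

In units of ℏ, |L| ≈ 5.475.
Set l(l+1) = 29.97; the integer solution is l = 5.

l = 5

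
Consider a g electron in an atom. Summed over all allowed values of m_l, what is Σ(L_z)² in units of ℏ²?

Σ(L_z)² = 60 ℏ²

A g state has l = 4.
m_l ∈ {-4, -3, -2, -1, 0, 1, 2, 3, 4}.
Summing m² from −4 to 4: Σ m_l² = 60.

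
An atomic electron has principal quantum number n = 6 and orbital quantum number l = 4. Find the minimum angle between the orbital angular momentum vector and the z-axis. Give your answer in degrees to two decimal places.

θ_min ≈ 26.57°

|L|² = l(l+1)ℏ² = 20ℏ², so |L| = 2√5 ℏ.
The smallest angle corresponds to the largest L_z, i.e. m_l = l = 4, giving L_z = 4ℏ.
cos θ_min = 4/√20, so θ_min ≈ 26.57°.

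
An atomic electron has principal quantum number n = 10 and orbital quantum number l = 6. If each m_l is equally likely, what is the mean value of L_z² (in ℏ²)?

⟨L_z²⟩ = 14 ℏ²

The allowed m_l values are -6, -5, -4, -3, -2, -1, 0, 1, 2, 3, 4, 5, 6.
Average of L_z² over 13 states: 182/13 ℏ² = 14 ℏ².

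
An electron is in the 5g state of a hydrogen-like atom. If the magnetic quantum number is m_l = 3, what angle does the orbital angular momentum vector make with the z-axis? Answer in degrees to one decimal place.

θ ≈ 47.9°

For 5g, l = 4.
|L| = ℏ√(l(l+1)) = 2√5 ℏ.
L_z = m_l ℏ = 3ℏ.
cos θ = L_z/|L| = 3/√20, so θ ≈ 47.9°.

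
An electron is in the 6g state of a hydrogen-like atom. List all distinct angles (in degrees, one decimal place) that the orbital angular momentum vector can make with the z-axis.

θ ∈ {26.6°, 47.9°, 63.4°, 77.1°, 90.0°, 102.9°, 116.6°, 132.1°, 153.4°}

6g means n = 6, l = 4.
|L| = √(l(l+1)) ℏ = 2√5 ℏ.
cos θ = m_l/√20 for each m_l ∈ {-4, -3, -2, -1, 0, 1, 2, 3, 4}.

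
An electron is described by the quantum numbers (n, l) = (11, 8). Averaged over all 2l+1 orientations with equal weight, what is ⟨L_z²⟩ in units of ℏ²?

The allowed m_l values are -8, -7, -6, -5, -4, -3, -2, -1, 0, 1, 2, 3, 4, 5, 6, 7, 8.
Average of L_z² over 17 states: 408/17 ℏ² = 24 ℏ².

⟨L_z²⟩ = 24 ℏ²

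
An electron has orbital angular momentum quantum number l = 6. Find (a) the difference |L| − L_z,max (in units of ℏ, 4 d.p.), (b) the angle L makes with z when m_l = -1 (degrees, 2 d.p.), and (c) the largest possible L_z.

|L| − L_z,max = (√42 − 6)ℏ ≈ 0.4807ℏ.
For m_l = -1: cos θ = -1/√42, θ ≈ 98.88°.
L_z,max = lℏ = 6ℏ.

|L|−L_z,max ≈ 0.4807ℏ; θ(m_l=-1) ≈ 98.88°; L_z,max = 6ℏ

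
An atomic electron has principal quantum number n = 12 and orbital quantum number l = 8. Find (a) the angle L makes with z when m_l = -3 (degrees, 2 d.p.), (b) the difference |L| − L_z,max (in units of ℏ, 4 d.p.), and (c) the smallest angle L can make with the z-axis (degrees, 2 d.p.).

θ(m_l=-3) ≈ 110.70°; |L|−L_z,max ≈ 0.4853ℏ; θ_min ≈ 19.47°

For m_l = -3: cos θ = -3/√72, θ ≈ 110.70°.
|L| − L_z,max = (6√2 − 8)ℏ ≈ 0.4853ℏ.
cos θ_min = 8/√72, so θ_min ≈ 19.47°.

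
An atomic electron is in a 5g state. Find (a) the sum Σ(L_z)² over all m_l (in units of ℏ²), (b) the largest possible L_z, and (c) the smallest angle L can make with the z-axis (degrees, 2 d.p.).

The 5g subshell has l = 4.
Σ m_l² = 60, so Σ(L_z)² = 60 ℏ².
L_z,max = lℏ = 4ℏ.
cos θ_min = 4/√20, so θ_min ≈ 26.57°.

Σ(L_z)² = 60 ℏ²; L_z,max = 4ℏ; θ_min ≈ 26.57°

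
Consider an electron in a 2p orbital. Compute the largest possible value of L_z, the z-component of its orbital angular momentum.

The 2p subshell has l = 1.
L_z = m_l ℏ with m_l ∈ {−1, …, 1}; the maximum is m_l = 1.

L_z,max = 1ℏ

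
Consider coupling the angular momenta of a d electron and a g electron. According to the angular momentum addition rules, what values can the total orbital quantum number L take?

The total orbital quantum number L ranges from |l₁ − l₂| to l₁ + l₂ in integer steps.
So L can be 2, 3, 4, 5, 6.

L = 2, 3, 4, 5, 6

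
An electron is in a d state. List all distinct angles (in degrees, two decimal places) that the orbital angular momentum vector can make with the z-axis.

For a d orbital, l = 2.
|L|² = l(l+1)ℏ² = 6ℏ², so |L| = √6 ℏ.
cos θ = m_l/√6 for each m_l ∈ {-2, -1, 0, 1, 2}.

θ ∈ {35.26°, 65.91°, 90.00°, 114.09°, 144.74°}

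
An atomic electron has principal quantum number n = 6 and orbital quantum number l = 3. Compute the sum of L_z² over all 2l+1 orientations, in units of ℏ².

Σ(L_z)² = 28 ℏ²

m_l runs from −3 to 3, i.e. {-3, -2, -1, 0, 1, 2, 3}.
Summing m² from −3 to 3: Σ m_l² = 28.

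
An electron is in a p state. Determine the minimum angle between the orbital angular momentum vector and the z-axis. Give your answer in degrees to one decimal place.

A p state has l = 1.
|L| = ℏ√(l(l+1)) = √2 ℏ.
The smallest angle corresponds to the largest L_z, i.e. m_l = l = 1, giving L_z = 1ℏ.
cos θ_min = 1/√2, so θ_min ≈ 45.0°.

θ_min ≈ 45.0°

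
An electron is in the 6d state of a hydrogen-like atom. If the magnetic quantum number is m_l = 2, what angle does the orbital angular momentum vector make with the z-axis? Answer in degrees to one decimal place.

θ ≈ 35.3°

6d means n = 6, l = 2.
|L|² = l(l+1)ℏ² = 6ℏ², so |L| = √6 ℏ.
L_z = m_l ℏ = 2ℏ.
cos θ = L_z/|L| = 2/√6, so θ ≈ 35.3°.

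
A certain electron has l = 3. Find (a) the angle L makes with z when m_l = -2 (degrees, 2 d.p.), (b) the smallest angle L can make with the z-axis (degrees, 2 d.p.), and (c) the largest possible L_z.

θ(m_l=-2) ≈ 125.26°; θ_min ≈ 30.00°; L_z,max = 3ℏ

For m_l = -2: cos θ = -2/√12, θ ≈ 125.26°.
cos θ_min = 3/√12, so θ_min ≈ 30.00°.
L_z,max = lℏ = 3ℏ.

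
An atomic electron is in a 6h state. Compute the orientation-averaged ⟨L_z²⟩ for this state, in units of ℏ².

⟨L_z²⟩ = 10 ℏ²

For 6h, l = 5.
m_l runs from −5 to 5, i.e. {-5, -4, -3, -2, -1, 0, 1, 2, 3, 4, 5}.
⟨L_z²⟩ = ℏ²·l(l+1)/3 = 10ℏ².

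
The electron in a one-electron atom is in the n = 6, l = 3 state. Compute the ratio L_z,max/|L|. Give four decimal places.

|L| = 2√3 ℏ ≈ 3.4641ℏ, while L_z,max = lℏ = 3ℏ.
L_z,max/|L| = 3/√12 = 0.8660.

L_z,max/|L| = 0.8660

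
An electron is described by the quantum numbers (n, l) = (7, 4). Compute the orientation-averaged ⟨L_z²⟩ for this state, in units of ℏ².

The allowed m_l values are -4, -3, -2, -1, 0, 1, 2, 3, 4.
Average of L_z² over 9 states: 60/9 ℏ² = 6.667 ℏ².

⟨L_z²⟩ = 6.667 ℏ²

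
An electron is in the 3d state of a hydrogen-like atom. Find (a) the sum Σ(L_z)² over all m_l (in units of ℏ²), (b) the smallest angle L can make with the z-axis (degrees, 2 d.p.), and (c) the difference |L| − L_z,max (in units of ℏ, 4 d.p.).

The 3d subshell has l = 2.
Σ m_l² = 10, so Σ(L_z)² = 10 ℏ².
cos θ_min = 2/√6, so θ_min ≈ 35.26°.
|L| − L_z,max = (√6 − 2)ℏ ≈ 0.4495ℏ.

Σ(L_z)² = 10 ℏ²; θ_min ≈ 35.26°; |L|−L_z,max ≈ 0.4495ℏ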